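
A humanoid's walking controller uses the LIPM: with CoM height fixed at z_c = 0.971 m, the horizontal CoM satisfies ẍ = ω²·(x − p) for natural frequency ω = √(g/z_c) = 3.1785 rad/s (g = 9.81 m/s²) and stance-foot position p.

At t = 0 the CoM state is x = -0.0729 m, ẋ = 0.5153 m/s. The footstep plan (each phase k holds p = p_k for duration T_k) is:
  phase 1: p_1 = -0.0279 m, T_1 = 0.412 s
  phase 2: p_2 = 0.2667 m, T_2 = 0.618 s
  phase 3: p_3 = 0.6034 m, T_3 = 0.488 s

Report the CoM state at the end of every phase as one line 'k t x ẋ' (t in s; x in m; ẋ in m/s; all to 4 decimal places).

phase 1: p=-0.0279, T=0.412, ωT=1.309542, cosh=1.987210, sinh=1.717267; start (x,ẋ)=(-0.072900, 0.515300) → end (x,ẋ)=(0.161080, 0.778384)
phase 2: p=0.2667, T=0.618, ωT=1.964313, cosh=3.635132, sinh=3.494880; start (x,ẋ)=(0.161080, 0.778384) → end (x,ẋ)=(0.738619, 1.656249)
phase 3: p=0.6034, T=0.488, ωT=1.551108, cosh=2.464353, sinh=2.252340; start (x,ẋ)=(0.738619, 1.656249) → end (x,ẋ)=(2.110274, 5.049625)

1 0.4120 0.1611 0.7784
2 1.0300 0.7386 1.6562
3 1.5180 2.1103 5.0496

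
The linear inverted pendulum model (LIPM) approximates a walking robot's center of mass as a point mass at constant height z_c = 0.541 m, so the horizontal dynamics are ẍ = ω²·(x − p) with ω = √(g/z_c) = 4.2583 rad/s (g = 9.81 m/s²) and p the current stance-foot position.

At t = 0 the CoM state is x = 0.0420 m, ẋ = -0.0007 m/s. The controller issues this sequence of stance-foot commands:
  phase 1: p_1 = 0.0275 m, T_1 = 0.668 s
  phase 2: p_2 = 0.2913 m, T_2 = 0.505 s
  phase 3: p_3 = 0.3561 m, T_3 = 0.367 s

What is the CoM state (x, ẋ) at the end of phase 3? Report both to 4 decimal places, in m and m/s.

x = -0.1634, ẋ = -2.1271

phase 1: p=0.0275, T=0.668, ωT=2.844544, cosh=8.625942, sinh=8.567781; start (x,ẋ)=(0.042000, -0.000700) → end (x,ẋ)=(0.151168, 0.522982)
phase 2: p=0.2913, T=0.505, ωT=2.150442, cosh=4.352541, sinh=4.236108; start (x,ẋ)=(0.151168, 0.522982) → end (x,ẋ)=(0.201626, -0.251490)
phase 3: p=0.3561, T=0.367, ωT=1.562796, cosh=2.490848, sinh=2.281298; start (x,ẋ)=(0.201626, -0.251490) → end (x,ẋ)=(-0.163403, -2.127056)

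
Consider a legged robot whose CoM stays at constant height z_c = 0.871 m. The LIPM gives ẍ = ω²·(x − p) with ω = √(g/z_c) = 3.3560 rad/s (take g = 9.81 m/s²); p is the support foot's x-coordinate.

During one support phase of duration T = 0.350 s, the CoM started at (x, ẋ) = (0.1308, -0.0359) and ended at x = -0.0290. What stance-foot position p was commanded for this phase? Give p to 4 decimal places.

ωT = 3.3560·0.350 = 1.174600; cosh(ωT) = 1.772895, sinh(ωT) = 1.463953
x(T) = p + (x₀−p)·cosh(ωT) + (ẋ₀/ω)·sinh(ωT) ⇒ p·(1 − cosh) = x(T) − x₀·cosh − (ẋ₀/ω)·sinh
numerator   = -0.0290 − (0.1308)·1.772895 − (-0.0359/3.3560)·1.463953 = -0.245234
denominator = 1 − 1.772895 = -0.772895
p = -0.245234 / -0.772895 = 0.3173

p = 0.3173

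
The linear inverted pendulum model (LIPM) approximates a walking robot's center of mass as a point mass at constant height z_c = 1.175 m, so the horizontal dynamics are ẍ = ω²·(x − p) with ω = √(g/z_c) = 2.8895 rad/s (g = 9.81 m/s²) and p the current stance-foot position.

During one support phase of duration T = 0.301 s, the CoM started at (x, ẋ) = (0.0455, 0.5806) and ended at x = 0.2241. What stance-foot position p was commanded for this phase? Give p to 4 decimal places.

p = 0.0928

ωT = 2.8895·0.301 = 0.869739; cosh(ωT) = 1.402675, sinh(ωT) = 0.983614
x(T) = p + (x₀−p)·cosh(ωT) + (ẋ₀/ω)·sinh(ωT) ⇒ p·(1 − cosh) = x(T) − x₀·cosh − (ẋ₀/ω)·sinh
numerator   = 0.2241 − (0.0455)·1.402675 − (0.5806/2.8895)·0.983614 = -0.037364
denominator = 1 − 1.402675 = -0.402675
p = -0.037364 / -0.402675 = 0.0928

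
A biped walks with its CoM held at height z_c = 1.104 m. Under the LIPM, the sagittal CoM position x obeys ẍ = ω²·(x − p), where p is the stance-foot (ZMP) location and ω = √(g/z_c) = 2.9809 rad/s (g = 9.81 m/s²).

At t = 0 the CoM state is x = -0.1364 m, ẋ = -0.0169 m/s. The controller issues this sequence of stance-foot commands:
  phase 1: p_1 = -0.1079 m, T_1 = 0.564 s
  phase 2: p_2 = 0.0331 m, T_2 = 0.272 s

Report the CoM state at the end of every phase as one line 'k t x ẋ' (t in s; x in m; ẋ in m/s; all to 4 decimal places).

1 0.5640 -0.2018 -0.2673
2 0.8360 -0.3643 -0.9921

phase 1: p=-0.1079, T=0.564, ωT=1.681228, cosh=2.779146, sinh=2.593001; start (x,ẋ)=(-0.136400, -0.016900) → end (x,ẋ)=(-0.201806, -0.267258)
phase 2: p=0.0331, T=0.272, ωT=0.810805, cosh=1.347109, sinh=0.902609; start (x,ẋ)=(-0.201806, -0.267258) → end (x,ẋ)=(-0.364270, -0.992061)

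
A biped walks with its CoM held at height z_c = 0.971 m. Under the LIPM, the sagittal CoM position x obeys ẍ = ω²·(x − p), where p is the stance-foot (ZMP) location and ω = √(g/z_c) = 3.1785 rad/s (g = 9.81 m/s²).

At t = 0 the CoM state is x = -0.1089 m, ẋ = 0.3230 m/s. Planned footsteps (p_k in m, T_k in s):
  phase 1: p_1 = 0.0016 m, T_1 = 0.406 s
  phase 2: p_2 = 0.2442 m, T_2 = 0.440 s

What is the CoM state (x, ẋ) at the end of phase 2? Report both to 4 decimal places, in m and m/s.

x = -0.3495, ẋ = -1.6508

phase 1: p=0.0016, T=0.406, ωT=1.290471, cosh=1.954820, sinh=1.679678; start (x,ẋ)=(-0.108900, 0.323000) → end (x,ẋ)=(-0.043718, 0.041463)
phase 2: p=0.2442, T=0.440, ωT=1.398540, cosh=2.148120, sinh=1.901163; start (x,ẋ)=(-0.043718, 0.041463) → end (x,ẋ)=(-0.349483, -1.650778)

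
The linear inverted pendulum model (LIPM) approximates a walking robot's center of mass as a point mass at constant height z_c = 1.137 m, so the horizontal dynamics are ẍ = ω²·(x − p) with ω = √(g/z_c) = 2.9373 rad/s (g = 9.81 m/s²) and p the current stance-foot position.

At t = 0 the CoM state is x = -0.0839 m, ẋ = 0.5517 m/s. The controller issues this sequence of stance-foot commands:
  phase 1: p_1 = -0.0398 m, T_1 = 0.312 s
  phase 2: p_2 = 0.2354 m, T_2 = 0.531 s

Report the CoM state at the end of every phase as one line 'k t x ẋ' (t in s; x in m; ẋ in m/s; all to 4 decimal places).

phase 1: p=-0.0398, T=0.312, ωT=0.916438, cosh=1.450154, sinh=1.050213; start (x,ẋ)=(-0.083900, 0.551700) → end (x,ẋ)=(0.093505, 0.664011)
phase 2: p=0.2354, T=0.531, ωT=1.559706, cosh=2.483811, sinh=2.273613; start (x,ẋ)=(0.093505, 0.664011) → end (x,ẋ)=(0.396936, 0.701662)

1 0.3120 0.0935 0.6640
2 0.8430 0.3969 0.7017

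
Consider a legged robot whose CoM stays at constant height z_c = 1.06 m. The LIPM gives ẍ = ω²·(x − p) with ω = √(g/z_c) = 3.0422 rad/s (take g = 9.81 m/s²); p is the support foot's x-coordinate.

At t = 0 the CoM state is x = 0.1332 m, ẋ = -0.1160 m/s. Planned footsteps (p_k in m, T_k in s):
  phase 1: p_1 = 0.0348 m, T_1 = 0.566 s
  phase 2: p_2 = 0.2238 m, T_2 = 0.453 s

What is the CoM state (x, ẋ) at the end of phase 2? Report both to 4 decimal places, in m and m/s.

phase 1: p=0.0348, T=0.566, ωT=1.721885, cosh=2.886898, sinh=2.708169; start (x,ẋ)=(0.133200, -0.116000) → end (x,ẋ)=(0.215607, 0.475817)
phase 2: p=0.2238, T=0.453, ωT=1.378117, cosh=2.109738, sinh=1.857685; start (x,ẋ)=(0.215607, 0.475817) → end (x,ẋ)=(0.497068, 0.957549)

x = 0.4971, ẋ = 0.9575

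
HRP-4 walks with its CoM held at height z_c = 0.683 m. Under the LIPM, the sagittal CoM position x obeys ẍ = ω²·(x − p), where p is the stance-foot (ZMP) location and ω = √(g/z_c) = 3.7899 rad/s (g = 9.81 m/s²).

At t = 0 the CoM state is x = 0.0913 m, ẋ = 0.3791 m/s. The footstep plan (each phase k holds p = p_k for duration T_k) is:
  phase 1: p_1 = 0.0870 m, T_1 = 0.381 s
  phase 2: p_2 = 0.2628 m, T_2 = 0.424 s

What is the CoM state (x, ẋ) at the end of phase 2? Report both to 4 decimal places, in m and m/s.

x = 0.9069, ẋ = 2.5920

phase 1: p=0.0870, T=0.381, ωT=1.443952, cosh=2.236701, sinh=2.000708; start (x,ẋ)=(0.091300, 0.379100) → end (x,ẋ)=(0.296747, 0.880538)
phase 2: p=0.2628, T=0.424, ωT=1.606918, cosh=2.593960, sinh=2.393455; start (x,ẋ)=(0.296747, 0.880538) → end (x,ẋ)=(0.906947, 2.592008)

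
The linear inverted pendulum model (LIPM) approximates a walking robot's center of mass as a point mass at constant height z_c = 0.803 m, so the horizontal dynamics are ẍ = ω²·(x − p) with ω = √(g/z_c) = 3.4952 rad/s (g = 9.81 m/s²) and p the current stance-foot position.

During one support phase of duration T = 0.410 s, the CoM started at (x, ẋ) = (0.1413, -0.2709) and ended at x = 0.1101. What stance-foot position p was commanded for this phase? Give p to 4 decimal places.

p = 0.0409

ωT = 3.4952·0.410 = 1.433032; cosh(ωT) = 2.214986, sinh(ωT) = 1.976402
x(T) = p + (x₀−p)·cosh(ωT) + (ẋ₀/ω)·sinh(ωT) ⇒ p·(1 − cosh) = x(T) − x₀·cosh − (ẋ₀/ω)·sinh
numerator   = 0.1101 − (0.1413)·2.214986 − (-0.2709/3.4952)·1.976402 = -0.049694
denominator = 1 − 2.214986 = -1.214986
p = -0.049694 / -1.214986 = 0.0409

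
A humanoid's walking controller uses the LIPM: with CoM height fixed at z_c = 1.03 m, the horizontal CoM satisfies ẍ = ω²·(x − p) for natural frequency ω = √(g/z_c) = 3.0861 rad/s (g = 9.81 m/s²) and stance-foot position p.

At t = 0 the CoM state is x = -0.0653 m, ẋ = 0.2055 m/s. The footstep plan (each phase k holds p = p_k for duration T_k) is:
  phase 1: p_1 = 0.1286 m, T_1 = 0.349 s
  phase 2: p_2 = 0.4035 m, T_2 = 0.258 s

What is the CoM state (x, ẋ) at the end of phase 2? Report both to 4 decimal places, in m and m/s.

x = -0.3976, ẋ = -1.9662

phase 1: p=0.1286, T=0.349, ωT=1.077049, cosh=1.638301, sinh=1.297702; start (x,ẋ)=(-0.065300, 0.205500) → end (x,ẋ)=(-0.102654, -0.439867)
phase 2: p=0.4035, T=0.258, ωT=0.796214, cosh=1.334082, sinh=0.883049; start (x,ẋ)=(-0.102654, -0.439867) → end (x,ẋ)=(-0.397613, -1.966177)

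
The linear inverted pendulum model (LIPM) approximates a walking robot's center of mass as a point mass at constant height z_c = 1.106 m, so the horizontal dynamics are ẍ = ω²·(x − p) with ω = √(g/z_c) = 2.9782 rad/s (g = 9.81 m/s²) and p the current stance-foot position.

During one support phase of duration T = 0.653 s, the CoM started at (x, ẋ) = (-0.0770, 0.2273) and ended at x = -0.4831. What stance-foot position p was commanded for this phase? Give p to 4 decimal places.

p = 0.1830

ωT = 2.9782·0.653 = 1.944765; cosh(ωT) = 3.567503, sinh(ωT) = 3.424482
x(T) = p + (x₀−p)·cosh(ωT) + (ẋ₀/ω)·sinh(ωT) ⇒ p·(1 − cosh) = x(T) − x₀·cosh − (ẋ₀/ω)·sinh
numerator   = -0.4831 − (-0.0770)·3.567503 − (0.2273/2.9782)·3.424482 = -0.469763
denominator = 1 − 3.567503 = -2.567503
p = -0.469763 / -2.567503 = 0.1830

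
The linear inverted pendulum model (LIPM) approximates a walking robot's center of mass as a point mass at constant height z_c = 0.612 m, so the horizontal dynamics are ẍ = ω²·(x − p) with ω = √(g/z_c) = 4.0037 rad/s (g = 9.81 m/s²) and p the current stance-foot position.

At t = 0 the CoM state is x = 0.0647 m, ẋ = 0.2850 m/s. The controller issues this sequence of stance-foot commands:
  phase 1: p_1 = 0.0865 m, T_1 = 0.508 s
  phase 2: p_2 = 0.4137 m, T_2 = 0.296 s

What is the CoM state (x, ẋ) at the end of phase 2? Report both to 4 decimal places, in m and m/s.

x = 0.4441, ẋ = 0.5369

phase 1: p=0.0865, T=0.508, ωT=2.033880, cosh=3.887255, sinh=3.756428; start (x,ẋ)=(0.064700, 0.285000) → end (x,ẋ)=(0.269156, 0.780004)
phase 2: p=0.4137, T=0.296, ωT=1.185095, cosh=1.788358, sinh=1.482641; start (x,ẋ)=(0.269156, 0.780004) → end (x,ẋ)=(0.444053, 0.536906)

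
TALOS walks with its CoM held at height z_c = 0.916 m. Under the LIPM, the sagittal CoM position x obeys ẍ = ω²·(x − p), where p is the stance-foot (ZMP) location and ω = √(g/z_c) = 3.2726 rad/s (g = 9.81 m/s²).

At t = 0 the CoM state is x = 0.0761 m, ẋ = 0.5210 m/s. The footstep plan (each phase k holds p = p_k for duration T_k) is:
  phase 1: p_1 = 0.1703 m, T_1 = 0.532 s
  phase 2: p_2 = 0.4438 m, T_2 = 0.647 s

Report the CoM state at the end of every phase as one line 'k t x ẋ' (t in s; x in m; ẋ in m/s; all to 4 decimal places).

phase 1: p=0.1703, T=0.532, ωT=1.741023, cosh=2.939258, sinh=2.763918; start (x,ẋ)=(0.076100, 0.521000) → end (x,ẋ)=(0.333439, 0.679296)
phase 2: p=0.4438, T=0.647, ωT=2.117372, cosh=4.214811, sinh=4.094463; start (x,ẋ)=(0.333439, 0.679296) → end (x,ẋ)=(0.828541, 1.384322)

1 0.5320 0.3334 0.6793
2 1.1790 0.8285 1.3843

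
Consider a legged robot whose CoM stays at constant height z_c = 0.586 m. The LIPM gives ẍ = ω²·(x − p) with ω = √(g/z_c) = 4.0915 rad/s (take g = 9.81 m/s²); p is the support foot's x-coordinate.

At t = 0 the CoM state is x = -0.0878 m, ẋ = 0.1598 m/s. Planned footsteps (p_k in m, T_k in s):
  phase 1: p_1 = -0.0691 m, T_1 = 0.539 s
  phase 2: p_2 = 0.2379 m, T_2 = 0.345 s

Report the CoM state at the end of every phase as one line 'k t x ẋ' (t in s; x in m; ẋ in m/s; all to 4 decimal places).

1 0.5390 0.0201 0.3909
2 0.8840 -0.0512 -0.8701

phase 1: p=-0.0691, T=0.539, ωT=2.205319, cosh=4.591678, sinh=4.481463; start (x,ẋ)=(-0.087800, 0.159800) → end (x,ẋ)=(0.020066, 0.390869)
phase 2: p=0.2379, T=0.345, ωT=1.411567, cosh=2.173071, sinh=1.929310; start (x,ẋ)=(0.020066, 0.390869) → end (x,ẋ)=(-0.051158, -0.870145)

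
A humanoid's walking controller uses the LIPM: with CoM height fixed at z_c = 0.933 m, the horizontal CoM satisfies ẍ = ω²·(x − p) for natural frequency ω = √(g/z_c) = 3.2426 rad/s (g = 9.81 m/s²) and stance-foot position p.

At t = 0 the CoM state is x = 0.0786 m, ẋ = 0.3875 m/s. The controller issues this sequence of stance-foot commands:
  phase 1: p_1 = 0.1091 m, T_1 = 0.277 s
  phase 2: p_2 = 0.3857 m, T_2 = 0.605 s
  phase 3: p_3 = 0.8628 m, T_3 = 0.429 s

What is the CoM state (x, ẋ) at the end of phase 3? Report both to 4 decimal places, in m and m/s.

phase 1: p=0.1091, T=0.277, ωT=0.898200, cosh=1.431241, sinh=1.023939; start (x,ẋ)=(0.078600, 0.387500) → end (x,ẋ)=(0.187811, 0.453339)
phase 2: p=0.3857, T=0.605, ωT=1.961773, cosh=3.626267, sinh=3.485658; start (x,ẋ)=(0.187811, 0.453339) → end (x,ẋ)=(0.155421, -0.592733)
phase 3: p=0.8628, T=0.429, ωT=1.391075, cosh=2.133989, sinh=1.885181; start (x,ẋ)=(0.155421, -0.592733) → end (x,ẋ)=(-0.991341, -5.589012)

x = -0.9913, ẋ = -5.5890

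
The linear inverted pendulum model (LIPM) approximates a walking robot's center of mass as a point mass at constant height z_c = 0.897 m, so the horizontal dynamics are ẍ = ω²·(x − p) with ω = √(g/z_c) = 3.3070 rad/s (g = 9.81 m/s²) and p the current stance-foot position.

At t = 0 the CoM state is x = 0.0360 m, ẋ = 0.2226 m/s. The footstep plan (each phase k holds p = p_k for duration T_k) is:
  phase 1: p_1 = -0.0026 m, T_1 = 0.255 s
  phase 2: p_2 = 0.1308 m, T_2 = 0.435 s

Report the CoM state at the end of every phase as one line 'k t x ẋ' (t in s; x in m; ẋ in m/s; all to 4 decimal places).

1 0.2550 0.1143 0.4274
2 0.6900 0.3511 0.8428

phase 1: p=-0.0026, T=0.255, ωT=0.843285, cosh=1.377142, sinh=0.946847; start (x,ẋ)=(0.036000, 0.222600) → end (x,ẋ)=(0.114292, 0.427417)
phase 2: p=0.1308, T=0.435, ωT=1.438545, cosh=2.225916, sinh=1.988643; start (x,ẋ)=(0.114292, 0.427417) → end (x,ẋ)=(0.351078, 0.842828)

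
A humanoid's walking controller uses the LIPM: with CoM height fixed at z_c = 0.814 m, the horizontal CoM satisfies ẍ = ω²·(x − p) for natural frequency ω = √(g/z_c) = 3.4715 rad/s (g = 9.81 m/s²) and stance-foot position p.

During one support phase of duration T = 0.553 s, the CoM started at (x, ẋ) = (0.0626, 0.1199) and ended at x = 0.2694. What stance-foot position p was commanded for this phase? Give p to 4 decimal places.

p = 0.0257

ωT = 3.4715·0.553 = 1.919740; cosh(ωT) = 3.482913, sinh(ωT) = 3.336268
x(T) = p + (x₀−p)·cosh(ωT) + (ẋ₀/ω)·sinh(ωT) ⇒ p·(1 − cosh) = x(T) − x₀·cosh − (ẋ₀/ω)·sinh
numerator   = 0.2694 − (0.0626)·3.482913 − (0.1199/3.4715)·3.336268 = -0.063860
denominator = 1 − 3.482913 = -2.482913
p = -0.063860 / -2.482913 = 0.0257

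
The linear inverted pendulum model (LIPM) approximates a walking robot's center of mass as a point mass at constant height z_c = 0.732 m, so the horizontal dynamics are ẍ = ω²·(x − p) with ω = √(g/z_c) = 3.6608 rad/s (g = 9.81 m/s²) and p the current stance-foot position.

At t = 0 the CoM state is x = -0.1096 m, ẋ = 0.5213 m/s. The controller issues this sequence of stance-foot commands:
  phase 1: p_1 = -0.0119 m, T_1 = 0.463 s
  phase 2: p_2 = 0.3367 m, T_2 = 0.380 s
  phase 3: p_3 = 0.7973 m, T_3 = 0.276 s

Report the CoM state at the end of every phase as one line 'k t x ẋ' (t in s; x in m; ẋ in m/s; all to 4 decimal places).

1 0.4630 0.0878 0.5263
2 0.8430 0.0765 -0.5947
3 1.1190 -0.5173 -4.0682

phase 1: p=-0.0119, T=0.463, ωT=1.694950, cosh=2.814992, sinh=2.631384; start (x,ẋ)=(-0.109600, 0.521300) → end (x,ẋ)=(0.087786, 0.526314)
phase 2: p=0.3367, T=0.380, ωT=1.391104, cosh=2.134043, sinh=1.885242; start (x,ẋ)=(0.087786, 0.526314) → end (x,ẋ)=(0.076548, -0.594703)
phase 3: p=0.7973, T=0.276, ωT=1.010381, cosh=1.555364, sinh=1.191283; start (x,ẋ)=(0.076548, -0.594703) → end (x,ẋ)=(-0.517257, -4.068213)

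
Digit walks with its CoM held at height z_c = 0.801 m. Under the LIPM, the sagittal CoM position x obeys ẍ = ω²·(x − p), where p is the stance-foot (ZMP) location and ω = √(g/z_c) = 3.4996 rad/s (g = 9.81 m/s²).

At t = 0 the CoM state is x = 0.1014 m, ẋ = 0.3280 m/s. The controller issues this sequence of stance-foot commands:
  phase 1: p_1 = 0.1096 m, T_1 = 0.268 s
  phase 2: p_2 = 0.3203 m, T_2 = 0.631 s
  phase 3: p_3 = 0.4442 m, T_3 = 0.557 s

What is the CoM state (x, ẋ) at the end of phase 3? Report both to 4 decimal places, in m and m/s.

phase 1: p=0.1096, T=0.268, ωT=0.937893, cosh=1.473022, sinh=1.081570; start (x,ẋ)=(0.101400, 0.328000) → end (x,ẋ)=(0.198891, 0.452114)
phase 2: p=0.3203, T=0.631, ωT=2.208248, cosh=4.604825, sinh=4.494931; start (x,ẋ)=(0.198891, 0.452114) → end (x,ẋ)=(0.341935, 0.172091)
phase 3: p=0.4442, T=0.557, ωT=1.949277, cosh=3.582993, sinh=3.440616; start (x,ẋ)=(0.341935, 0.172091) → end (x,ẋ)=(0.246978, -0.614742)

x = 0.2470, ẋ = -0.6147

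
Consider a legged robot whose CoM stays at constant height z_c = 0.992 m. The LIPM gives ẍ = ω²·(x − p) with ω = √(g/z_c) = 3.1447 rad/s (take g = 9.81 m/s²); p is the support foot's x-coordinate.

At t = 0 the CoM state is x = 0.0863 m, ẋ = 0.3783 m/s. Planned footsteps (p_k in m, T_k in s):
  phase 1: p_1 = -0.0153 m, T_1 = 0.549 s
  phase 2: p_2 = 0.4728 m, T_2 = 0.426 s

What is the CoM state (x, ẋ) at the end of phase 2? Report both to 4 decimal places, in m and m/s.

x = 1.8574, ẋ = 4.7591

phase 1: p=-0.0153, T=0.549, ωT=1.726440, cosh=2.899264, sinh=2.721347; start (x,ẋ)=(0.086300, 0.378300) → end (x,ẋ)=(0.606637, 1.966266)
phase 2: p=0.4728, T=0.426, ωT=1.339642, cosh=2.039808, sinh=1.777869; start (x,ẋ)=(0.606637, 1.966266) → end (x,ẋ)=(1.857438, 4.759069)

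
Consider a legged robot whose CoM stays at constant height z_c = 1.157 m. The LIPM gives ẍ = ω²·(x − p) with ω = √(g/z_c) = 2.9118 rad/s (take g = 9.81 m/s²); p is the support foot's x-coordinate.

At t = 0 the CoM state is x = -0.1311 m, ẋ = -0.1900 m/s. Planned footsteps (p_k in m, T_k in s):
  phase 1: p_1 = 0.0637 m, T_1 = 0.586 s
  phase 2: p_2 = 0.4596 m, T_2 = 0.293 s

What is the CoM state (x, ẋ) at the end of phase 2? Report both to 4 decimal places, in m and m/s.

phase 1: p=0.0637, T=0.586, ωT=1.706315, cosh=2.845079, sinh=2.663545; start (x,ẋ)=(-0.131100, -0.190000) → end (x,ẋ)=(-0.664322, -2.051377)
phase 2: p=0.4596, T=0.293, ωT=0.853157, cosh=1.386557, sinh=0.960489; start (x,ẋ)=(-0.664322, -2.051377) → end (x,ẋ)=(-1.775451, -5.987683)

x = -1.7755, ẋ = -5.9877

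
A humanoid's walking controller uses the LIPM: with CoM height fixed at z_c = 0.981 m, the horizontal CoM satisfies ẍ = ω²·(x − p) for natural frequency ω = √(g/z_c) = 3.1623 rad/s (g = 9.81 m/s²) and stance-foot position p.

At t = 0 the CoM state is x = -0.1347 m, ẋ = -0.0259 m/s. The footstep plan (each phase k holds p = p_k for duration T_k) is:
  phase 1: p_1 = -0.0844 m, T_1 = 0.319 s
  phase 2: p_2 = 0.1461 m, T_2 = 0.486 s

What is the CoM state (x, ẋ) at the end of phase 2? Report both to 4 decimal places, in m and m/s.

x = -0.7892, ẋ = -2.7904

phase 1: p=-0.0844, T=0.319, ωT=1.008774, cosh=1.553451, sinh=1.188785; start (x,ẋ)=(-0.134700, -0.025900) → end (x,ẋ)=(-0.172275, -0.229327)
phase 2: p=0.1461, T=0.486, ωT=1.536878, cosh=2.432550, sinh=2.217499; start (x,ẋ)=(-0.172275, -0.229327) → end (x,ẋ)=(-0.789174, -2.790421)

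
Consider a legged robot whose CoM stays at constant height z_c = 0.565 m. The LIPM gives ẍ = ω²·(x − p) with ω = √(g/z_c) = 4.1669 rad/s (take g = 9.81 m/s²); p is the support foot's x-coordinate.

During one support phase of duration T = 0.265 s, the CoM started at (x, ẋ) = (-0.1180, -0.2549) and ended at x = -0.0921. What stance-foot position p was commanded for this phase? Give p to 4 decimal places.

p = -0.2782

ωT = 4.1669·0.265 = 1.104229; cosh(ωT) = 1.674181, sinh(ωT) = 1.342715
x(T) = p + (x₀−p)·cosh(ωT) + (ẋ₀/ω)·sinh(ωT) ⇒ p·(1 − cosh) = x(T) − x₀·cosh − (ẋ₀/ω)·sinh
numerator   = -0.0921 − (-0.1180)·1.674181 − (-0.2549/4.1669)·1.342715 = 0.187591
denominator = 1 − 1.674181 = -0.674181
p = 0.187591 / -0.674181 = -0.2782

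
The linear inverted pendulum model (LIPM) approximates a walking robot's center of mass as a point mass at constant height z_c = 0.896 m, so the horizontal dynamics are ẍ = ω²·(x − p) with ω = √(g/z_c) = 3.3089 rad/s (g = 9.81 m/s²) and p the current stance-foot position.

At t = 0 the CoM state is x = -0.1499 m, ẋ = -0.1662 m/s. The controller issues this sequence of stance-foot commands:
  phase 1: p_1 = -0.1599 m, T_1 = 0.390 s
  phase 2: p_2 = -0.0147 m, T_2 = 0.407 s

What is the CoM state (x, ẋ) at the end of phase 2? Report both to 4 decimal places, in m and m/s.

x = -0.5916, ẋ = -1.7983

phase 1: p=-0.1599, T=0.390, ωT=1.290471, cosh=1.954820, sinh=1.679678; start (x,ẋ)=(-0.149900, -0.166200) → end (x,ẋ)=(-0.224719, -0.269312)
phase 2: p=-0.0147, T=0.407, ωT=1.346722, cosh=2.052447, sinh=1.792356; start (x,ẋ)=(-0.224719, -0.269312) → end (x,ẋ)=(-0.591633, -1.798314)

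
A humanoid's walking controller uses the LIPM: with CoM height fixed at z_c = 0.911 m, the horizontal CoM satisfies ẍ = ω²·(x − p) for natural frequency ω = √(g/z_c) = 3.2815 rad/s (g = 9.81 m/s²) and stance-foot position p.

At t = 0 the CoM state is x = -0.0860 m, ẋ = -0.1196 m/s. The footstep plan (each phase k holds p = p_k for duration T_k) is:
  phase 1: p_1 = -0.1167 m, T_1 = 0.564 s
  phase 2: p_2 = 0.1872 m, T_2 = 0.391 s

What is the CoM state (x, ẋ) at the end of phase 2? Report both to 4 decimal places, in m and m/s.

x = -0.4676, ẋ = -1.8820

phase 1: p=-0.1167, T=0.564, ωT=1.850766, cosh=3.260905, sinh=3.103788; start (x,ẋ)=(-0.086000, -0.119600) → end (x,ẋ)=(-0.129713, -0.077322)
phase 2: p=0.1872, T=0.391, ωT=1.283066, cosh=1.942436, sinh=1.665250; start (x,ẋ)=(-0.129713, -0.077322) → end (x,ẋ)=(-0.467622, -1.881971)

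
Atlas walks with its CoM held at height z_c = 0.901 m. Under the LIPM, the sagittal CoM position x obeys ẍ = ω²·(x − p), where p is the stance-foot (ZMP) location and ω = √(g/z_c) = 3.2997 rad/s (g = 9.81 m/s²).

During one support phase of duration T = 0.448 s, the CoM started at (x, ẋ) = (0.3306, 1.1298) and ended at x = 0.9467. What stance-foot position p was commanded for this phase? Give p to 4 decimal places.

ωT = 3.2997·0.448 = 1.478266; cosh(ωT) = 2.306683, sinh(ωT) = 2.078650
x(T) = p + (x₀−p)·cosh(ωT) + (ẋ₀/ω)·sinh(ωT) ⇒ p·(1 − cosh) = x(T) − x₀·cosh − (ẋ₀/ω)·sinh
numerator   = 0.9467 − (0.3306)·2.306683 − (1.1298/3.2997)·2.078650 = -0.527608
denominator = 1 − 2.306683 = -1.306683
p = -0.527608 / -1.306683 = 0.4038

p = 0.4038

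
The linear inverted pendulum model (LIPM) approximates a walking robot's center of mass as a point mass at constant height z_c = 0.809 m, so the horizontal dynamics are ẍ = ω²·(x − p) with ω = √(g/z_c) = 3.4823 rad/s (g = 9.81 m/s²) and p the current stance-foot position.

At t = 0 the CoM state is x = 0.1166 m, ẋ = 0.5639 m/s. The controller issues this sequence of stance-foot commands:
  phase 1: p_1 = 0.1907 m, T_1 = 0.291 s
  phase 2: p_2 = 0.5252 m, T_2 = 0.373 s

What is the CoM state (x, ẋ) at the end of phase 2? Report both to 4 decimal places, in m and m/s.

phase 1: p=0.1907, T=0.291, ωT=1.013349, cosh=1.558907, sinh=1.195906; start (x,ẋ)=(0.116600, 0.563900) → end (x,ẋ)=(0.268842, 0.570478)
phase 2: p=0.5252, T=0.373, ωT=1.298898, cosh=1.969044, sinh=1.696211; start (x,ẋ)=(0.268842, 0.570478) → end (x,ẋ)=(0.298297, -0.390939)

x = 0.2983, ẋ = -0.3909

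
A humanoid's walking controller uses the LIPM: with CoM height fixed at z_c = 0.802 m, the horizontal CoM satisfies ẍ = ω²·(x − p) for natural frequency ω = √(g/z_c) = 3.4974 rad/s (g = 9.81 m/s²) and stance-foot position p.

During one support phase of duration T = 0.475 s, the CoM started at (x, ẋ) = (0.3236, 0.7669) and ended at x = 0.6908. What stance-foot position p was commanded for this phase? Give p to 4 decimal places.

p = 0.4332

ωT = 3.4974·0.475 = 1.661265; cosh(ωT) = 2.727933, sinh(ωT) = 2.538035
x(T) = p + (x₀−p)·cosh(ωT) + (ẋ₀/ω)·sinh(ωT) ⇒ p·(1 − cosh) = x(T) − x₀·cosh − (ẋ₀/ω)·sinh
numerator   = 0.6908 − (0.3236)·2.727933 − (0.7669/3.4974)·2.538035 = -0.748492
denominator = 1 − 2.727933 = -1.727933
p = -0.748492 / -1.727933 = 0.4332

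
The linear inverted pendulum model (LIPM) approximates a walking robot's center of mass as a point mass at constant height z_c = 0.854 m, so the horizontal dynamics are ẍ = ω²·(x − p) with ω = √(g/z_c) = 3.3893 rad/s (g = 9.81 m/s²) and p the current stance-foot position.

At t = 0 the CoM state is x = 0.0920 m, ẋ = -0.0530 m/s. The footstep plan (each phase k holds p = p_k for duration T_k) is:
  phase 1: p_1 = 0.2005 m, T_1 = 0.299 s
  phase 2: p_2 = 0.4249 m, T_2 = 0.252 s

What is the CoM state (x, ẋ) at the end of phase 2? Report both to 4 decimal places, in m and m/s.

x = -0.2953, ẋ = -2.0687

phase 1: p=0.2005, T=0.299, ωT=1.013401, cosh=1.558968, sinh=1.195986; start (x,ẋ)=(0.092000, -0.053000) → end (x,ẋ)=(0.012650, -0.522436)
phase 2: p=0.4249, T=0.252, ωT=0.854104, cosh=1.387466, sinh=0.961801; start (x,ẋ)=(0.012650, -0.522436) → end (x,ẋ)=(-0.295338, -2.068729)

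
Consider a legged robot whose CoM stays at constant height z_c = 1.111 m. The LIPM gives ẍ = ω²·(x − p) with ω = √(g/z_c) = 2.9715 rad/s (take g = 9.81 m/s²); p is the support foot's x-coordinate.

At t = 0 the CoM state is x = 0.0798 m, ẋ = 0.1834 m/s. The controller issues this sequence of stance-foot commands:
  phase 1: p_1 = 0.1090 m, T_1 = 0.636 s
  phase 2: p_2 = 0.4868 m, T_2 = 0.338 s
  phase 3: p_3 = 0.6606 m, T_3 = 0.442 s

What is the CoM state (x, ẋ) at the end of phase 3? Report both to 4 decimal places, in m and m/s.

phase 1: p=0.1090, T=0.636, ωT=1.889874, cosh=3.384813, sinh=3.233722; start (x,ẋ)=(0.079800, 0.183400) → end (x,ẋ)=(0.209748, 0.340192)
phase 2: p=0.4868, T=0.338, ωT=1.004367, cosh=1.548227, sinh=1.181951; start (x,ẋ)=(0.209748, 0.340192) → end (x,ẋ)=(0.193176, -0.446360)
phase 3: p=0.6606, T=0.442, ωT=1.313403, cosh=1.993855, sinh=1.724952; start (x,ẋ)=(0.193176, -0.446360) → end (x,ẋ)=(-0.530488, -3.285852)

x = -0.5305, ẋ = -3.2859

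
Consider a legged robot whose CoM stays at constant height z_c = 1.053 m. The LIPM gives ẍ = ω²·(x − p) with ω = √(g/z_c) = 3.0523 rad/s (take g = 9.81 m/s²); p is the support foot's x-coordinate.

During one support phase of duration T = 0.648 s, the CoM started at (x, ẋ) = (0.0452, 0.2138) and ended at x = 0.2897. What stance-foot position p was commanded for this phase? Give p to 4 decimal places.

ωT = 3.0523·0.648 = 1.977890; cosh(ωT) = 3.682920, sinh(ωT) = 3.544559
x(T) = p + (x₀−p)·cosh(ωT) + (ẋ₀/ω)·sinh(ωT) ⇒ p·(1 − cosh) = x(T) − x₀·cosh − (ẋ₀/ω)·sinh
numerator   = 0.2897 − (0.0452)·3.682920 − (0.2138/3.0523)·3.544559 = -0.125049
denominator = 1 − 3.682920 = -2.682920
p = -0.125049 / -2.682920 = 0.0466

p = 0.0466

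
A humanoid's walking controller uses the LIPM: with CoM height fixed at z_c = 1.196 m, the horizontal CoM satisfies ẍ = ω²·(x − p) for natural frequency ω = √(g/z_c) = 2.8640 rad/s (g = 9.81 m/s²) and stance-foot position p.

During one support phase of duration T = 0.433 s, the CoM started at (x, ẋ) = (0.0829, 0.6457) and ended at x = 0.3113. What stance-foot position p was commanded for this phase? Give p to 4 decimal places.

ωT = 2.8640·0.433 = 1.240112; cosh(ωT) = 1.872676, sinh(ωT) = 1.583324
x(T) = p + (x₀−p)·cosh(ωT) + (ẋ₀/ω)·sinh(ωT) ⇒ p·(1 − cosh) = x(T) − x₀·cosh − (ẋ₀/ω)·sinh
numerator   = 0.3113 − (0.0829)·1.872676 − (0.6457/2.8640)·1.583324 = -0.200912
denominator = 1 − 1.872676 = -0.872676
p = -0.200912 / -0.872676 = 0.2302

p = 0.2302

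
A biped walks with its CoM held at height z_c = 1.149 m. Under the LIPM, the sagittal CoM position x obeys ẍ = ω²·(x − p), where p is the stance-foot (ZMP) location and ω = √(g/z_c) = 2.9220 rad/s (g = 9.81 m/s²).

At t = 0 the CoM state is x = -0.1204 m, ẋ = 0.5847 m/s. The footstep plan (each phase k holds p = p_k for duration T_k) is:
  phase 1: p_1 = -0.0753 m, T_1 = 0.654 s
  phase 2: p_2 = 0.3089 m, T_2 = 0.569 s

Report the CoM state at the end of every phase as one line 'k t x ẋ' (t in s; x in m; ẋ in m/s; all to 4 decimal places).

1 0.6540 0.4305 1.5838
2 1.2230 2.0186 5.2287

phase 1: p=-0.0753, T=0.654, ωT=1.910988, cosh=3.453849, sinh=3.305915; start (x,ẋ)=(-0.120400, 0.584700) → end (x,ẋ)=(0.430454, 1.583805)
phase 2: p=0.3089, T=0.569, ωT=1.662618, cosh=2.731370, sinh=2.541728; start (x,ẋ)=(0.430454, 1.583805) → end (x,ẋ)=(2.018595, 5.228728)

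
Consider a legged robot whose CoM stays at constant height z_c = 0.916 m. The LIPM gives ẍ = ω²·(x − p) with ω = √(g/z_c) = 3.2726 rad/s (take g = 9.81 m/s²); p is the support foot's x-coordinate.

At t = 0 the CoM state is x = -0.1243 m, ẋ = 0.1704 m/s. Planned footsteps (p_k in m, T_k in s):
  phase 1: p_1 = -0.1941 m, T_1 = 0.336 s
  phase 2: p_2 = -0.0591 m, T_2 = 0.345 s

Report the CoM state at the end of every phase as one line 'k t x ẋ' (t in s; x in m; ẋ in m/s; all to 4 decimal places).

phase 1: p=-0.1941, T=0.336, ωT=1.099594, cosh=1.667976, sinh=1.334969; start (x,ẋ)=(-0.124300, 0.170400) → end (x,ẋ)=(-0.008165, 0.589167)
phase 2: p=-0.0591, T=0.345, ωT=1.129047, cosh=1.708024, sinh=1.384683; start (x,ẋ)=(-0.008165, 0.589167) → end (x,ẋ)=(0.277183, 1.237123)

1 0.3360 -0.0082 0.5892
2 0.6810 0.2772 1.2371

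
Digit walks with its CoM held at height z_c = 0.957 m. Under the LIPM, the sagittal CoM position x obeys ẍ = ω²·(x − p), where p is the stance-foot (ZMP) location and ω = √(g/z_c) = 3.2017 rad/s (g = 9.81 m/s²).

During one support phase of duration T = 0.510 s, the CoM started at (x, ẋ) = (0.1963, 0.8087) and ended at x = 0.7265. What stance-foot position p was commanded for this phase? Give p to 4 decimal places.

ωT = 3.2017·0.510 = 1.632867; cosh(ωT) = 2.656949, sinh(ωT) = 2.461580
x(T) = p + (x₀−p)·cosh(ωT) + (ẋ₀/ω)·sinh(ωT) ⇒ p·(1 − cosh) = x(T) − x₀·cosh − (ẋ₀/ω)·sinh
numerator   = 0.7265 − (0.1963)·2.656949 − (0.8087/3.2017)·2.461580 = -0.416816
denominator = 1 − 2.656949 = -1.656949
p = -0.416816 / -1.656949 = 0.2516

p = 0.2516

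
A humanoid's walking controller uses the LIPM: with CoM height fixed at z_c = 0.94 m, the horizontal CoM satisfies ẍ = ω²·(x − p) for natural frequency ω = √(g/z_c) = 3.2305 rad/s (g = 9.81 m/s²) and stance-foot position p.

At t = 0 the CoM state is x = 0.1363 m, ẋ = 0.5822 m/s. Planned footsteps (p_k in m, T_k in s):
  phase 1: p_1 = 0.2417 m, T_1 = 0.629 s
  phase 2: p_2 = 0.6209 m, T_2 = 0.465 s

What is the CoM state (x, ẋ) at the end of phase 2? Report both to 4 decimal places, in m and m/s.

x = 1.0048, ẋ = 1.5400

phase 1: p=0.2417, T=0.629, ωT=2.031985, cosh=3.880143, sinh=3.749068; start (x,ẋ)=(0.136300, 0.582200) → end (x,ẋ)=(0.508389, 0.982482)
phase 2: p=0.6209, T=0.465, ωT=1.502183, cosh=2.357062, sinh=2.134419; start (x,ẋ)=(0.508389, 0.982482) → end (x,ẋ)=(1.004839, 1.539981)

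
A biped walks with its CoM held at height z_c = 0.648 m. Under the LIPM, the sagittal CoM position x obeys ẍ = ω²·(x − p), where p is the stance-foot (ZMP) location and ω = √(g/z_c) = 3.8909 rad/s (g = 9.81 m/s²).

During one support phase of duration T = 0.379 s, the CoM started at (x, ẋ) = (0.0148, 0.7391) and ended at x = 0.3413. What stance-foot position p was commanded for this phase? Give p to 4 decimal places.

ωT = 3.8909·0.379 = 1.474651; cosh(ωT) = 2.299185, sinh(ωT) = 2.070326
x(T) = p + (x₀−p)·cosh(ωT) + (ẋ₀/ω)·sinh(ωT) ⇒ p·(1 − cosh) = x(T) − x₀·cosh − (ẋ₀/ω)·sinh
numerator   = 0.3413 − (0.0148)·2.299185 − (0.7391/3.8909)·2.070326 = -0.085999
denominator = 1 − 2.299185 = -1.299185
p = -0.085999 / -1.299185 = 0.0662

p = 0.0662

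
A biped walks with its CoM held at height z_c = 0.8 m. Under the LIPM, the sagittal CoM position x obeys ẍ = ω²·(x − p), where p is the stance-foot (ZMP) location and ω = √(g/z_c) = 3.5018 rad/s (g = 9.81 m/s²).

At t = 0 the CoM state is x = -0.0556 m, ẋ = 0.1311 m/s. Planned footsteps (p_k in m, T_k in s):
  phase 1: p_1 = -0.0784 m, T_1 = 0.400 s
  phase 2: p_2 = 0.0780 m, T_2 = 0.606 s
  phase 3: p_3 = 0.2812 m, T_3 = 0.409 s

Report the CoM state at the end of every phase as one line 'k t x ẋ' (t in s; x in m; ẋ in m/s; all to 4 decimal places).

phase 1: p=-0.0784, T=0.400, ωT=1.400720, cosh=2.152270, sinh=1.905851; start (x,ẋ)=(-0.055600, 0.131100) → end (x,ẋ)=(0.042023, 0.434328)
phase 2: p=0.0780, T=0.606, ωT=2.122091, cosh=4.234178, sinh=4.114397; start (x,ẋ)=(0.042023, 0.434328) → end (x,ẋ)=(0.435974, 1.320668)
phase 3: p=0.2812, T=0.409, ωT=1.432236, cosh=2.213414, sinh=1.974640; start (x,ẋ)=(0.435974, 1.320668) → end (x,ẋ)=(1.368495, 3.993417)

1 0.4000 0.0420 0.4343
2 1.0060 0.4360 1.3207
3 1.4150 1.3685 3.9934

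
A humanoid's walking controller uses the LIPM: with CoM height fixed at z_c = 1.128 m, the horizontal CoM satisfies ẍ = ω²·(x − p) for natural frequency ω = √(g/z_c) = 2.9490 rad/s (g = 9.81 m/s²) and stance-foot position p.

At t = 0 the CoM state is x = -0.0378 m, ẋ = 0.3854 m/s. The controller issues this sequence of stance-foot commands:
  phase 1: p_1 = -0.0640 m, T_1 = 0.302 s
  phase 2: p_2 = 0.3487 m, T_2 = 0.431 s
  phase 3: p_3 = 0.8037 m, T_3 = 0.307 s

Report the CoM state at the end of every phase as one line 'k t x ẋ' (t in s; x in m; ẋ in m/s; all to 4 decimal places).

1 0.3020 0.1057 0.6269
2 0.7330 0.2306 0.0285
3 1.0400 -0.0108 -1.7069

phase 1: p=-0.0640, T=0.302, ωT=0.890598, cosh=1.423498, sinh=1.013088; start (x,ẋ)=(-0.037800, 0.385400) → end (x,ẋ)=(0.105694, 0.626891)
phase 2: p=0.3487, T=0.431, ωT=1.271019, cosh=1.922514, sinh=1.641969; start (x,ẋ)=(0.105694, 0.626891) → end (x,ẋ)=(0.230564, 0.028534)
phase 3: p=0.8037, T=0.307, ωT=0.905343, cosh=1.438592, sinh=1.034188; start (x,ẋ)=(0.230564, 0.028534) → end (x,ẋ)=(-0.010802, -1.706913)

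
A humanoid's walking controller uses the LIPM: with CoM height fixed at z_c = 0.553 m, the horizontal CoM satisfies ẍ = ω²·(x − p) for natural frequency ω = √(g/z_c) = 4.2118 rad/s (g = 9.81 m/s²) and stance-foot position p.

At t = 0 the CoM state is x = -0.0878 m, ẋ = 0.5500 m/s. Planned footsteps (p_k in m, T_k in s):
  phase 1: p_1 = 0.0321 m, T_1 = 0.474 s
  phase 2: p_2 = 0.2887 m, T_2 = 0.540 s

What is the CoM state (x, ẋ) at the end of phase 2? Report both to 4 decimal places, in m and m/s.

x = -0.5911, ẋ = -3.5798

phase 1: p=0.0321, T=0.474, ωT=1.996393, cosh=3.749139, sinh=3.613314; start (x,ẋ)=(-0.087800, 0.550000) → end (x,ẋ)=(0.054425, 0.237321)
phase 2: p=0.2887, T=0.540, ωT=2.274372, cosh=4.912337, sinh=4.809475; start (x,ẋ)=(0.054425, 0.237321) → end (x,ẋ)=(-0.591141, -3.579806)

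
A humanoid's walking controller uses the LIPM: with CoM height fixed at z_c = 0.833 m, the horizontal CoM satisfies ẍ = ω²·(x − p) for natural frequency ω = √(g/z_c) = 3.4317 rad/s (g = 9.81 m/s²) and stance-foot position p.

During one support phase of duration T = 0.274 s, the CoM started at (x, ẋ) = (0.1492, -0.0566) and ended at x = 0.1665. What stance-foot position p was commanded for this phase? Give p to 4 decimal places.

ωT = 3.4317·0.274 = 0.940286; cosh(ωT) = 1.475615, sinh(ωT) = 1.085098
x(T) = p + (x₀−p)·cosh(ωT) + (ẋ₀/ω)·sinh(ωT) ⇒ p·(1 − cosh) = x(T) − x₀·cosh − (ẋ₀/ω)·sinh
numerator   = 0.1665 − (0.1492)·1.475615 − (-0.0566/3.4317)·1.085098 = -0.035765
denominator = 1 − 1.475615 = -0.475615
p = -0.035765 / -0.475615 = 0.0752

p = 0.0752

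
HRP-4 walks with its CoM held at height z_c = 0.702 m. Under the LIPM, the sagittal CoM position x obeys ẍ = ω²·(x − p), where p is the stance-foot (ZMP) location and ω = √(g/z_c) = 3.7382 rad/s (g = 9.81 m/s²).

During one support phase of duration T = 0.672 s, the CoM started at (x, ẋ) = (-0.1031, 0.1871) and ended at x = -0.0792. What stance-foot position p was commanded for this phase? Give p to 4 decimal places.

ωT = 3.7382·0.672 = 2.512070; cosh(ωT) = 6.205766, sinh(ωT) = 6.124666
x(T) = p + (x₀−p)·cosh(ωT) + (ẋ₀/ω)·sinh(ωT) ⇒ p·(1 − cosh) = x(T) − x₀·cosh − (ẋ₀/ω)·sinh
numerator   = -0.0792 − (-0.1031)·6.205766 − (0.1871/3.7382)·6.124666 = 0.254070
denominator = 1 − 6.205766 = -5.205766
p = 0.254070 / -5.205766 = -0.0488

p = -0.0488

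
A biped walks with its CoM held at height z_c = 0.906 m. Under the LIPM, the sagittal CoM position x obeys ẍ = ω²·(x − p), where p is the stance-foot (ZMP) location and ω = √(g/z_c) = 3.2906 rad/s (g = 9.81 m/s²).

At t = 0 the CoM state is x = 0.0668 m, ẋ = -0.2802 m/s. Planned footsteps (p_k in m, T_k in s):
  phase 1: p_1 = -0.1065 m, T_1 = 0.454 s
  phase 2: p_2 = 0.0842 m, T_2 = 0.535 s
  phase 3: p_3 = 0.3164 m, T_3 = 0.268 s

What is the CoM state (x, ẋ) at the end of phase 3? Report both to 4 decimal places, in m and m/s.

x = 1.4016, ẋ = 3.9183

phase 1: p=-0.1065, T=0.454, ωT=1.493932, cosh=2.339533, sinh=2.115045; start (x,ẋ)=(0.066800, -0.280200) → end (x,ẋ)=(0.118842, 0.550590)
phase 2: p=0.0842, T=0.535, ωT=1.760471, cosh=2.993570, sinh=2.821606; start (x,ẋ)=(0.118842, 0.550590) → end (x,ẋ)=(0.660019, 1.969870)
phase 3: p=0.3164, T=0.268, ωT=0.881881, cosh=1.414721, sinh=1.000717; start (x,ẋ)=(0.660019, 1.969870) → end (x,ẋ)=(1.401590, 3.918341)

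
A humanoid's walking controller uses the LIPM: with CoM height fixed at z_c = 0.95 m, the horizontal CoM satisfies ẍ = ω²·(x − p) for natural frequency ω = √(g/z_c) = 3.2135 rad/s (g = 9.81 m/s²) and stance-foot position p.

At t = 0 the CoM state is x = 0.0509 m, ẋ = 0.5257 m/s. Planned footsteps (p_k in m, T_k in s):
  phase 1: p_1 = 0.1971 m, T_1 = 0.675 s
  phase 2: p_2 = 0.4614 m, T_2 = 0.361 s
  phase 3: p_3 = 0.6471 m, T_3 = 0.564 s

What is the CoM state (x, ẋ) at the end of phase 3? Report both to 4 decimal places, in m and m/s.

phase 1: p=0.1971, T=0.675, ωT=2.169113, cosh=4.432397, sinh=4.318118; start (x,ẋ)=(0.050900, 0.525700) → end (x,ẋ)=(0.255489, 0.301400)
phase 2: p=0.4614, T=0.361, ωT=1.160073, cosh=1.751815, sinh=1.438352; start (x,ẋ)=(0.255489, 0.301400) → end (x,ẋ)=(0.235588, -0.423752)
phase 3: p=0.6471, T=0.564, ωT=1.812414, cosh=3.144238, sinh=2.980978; start (x,ẋ)=(0.235588, -0.423752) → end (x,ẋ)=(-1.039882, -5.274404)

x = -1.0399, ẋ = -5.2744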